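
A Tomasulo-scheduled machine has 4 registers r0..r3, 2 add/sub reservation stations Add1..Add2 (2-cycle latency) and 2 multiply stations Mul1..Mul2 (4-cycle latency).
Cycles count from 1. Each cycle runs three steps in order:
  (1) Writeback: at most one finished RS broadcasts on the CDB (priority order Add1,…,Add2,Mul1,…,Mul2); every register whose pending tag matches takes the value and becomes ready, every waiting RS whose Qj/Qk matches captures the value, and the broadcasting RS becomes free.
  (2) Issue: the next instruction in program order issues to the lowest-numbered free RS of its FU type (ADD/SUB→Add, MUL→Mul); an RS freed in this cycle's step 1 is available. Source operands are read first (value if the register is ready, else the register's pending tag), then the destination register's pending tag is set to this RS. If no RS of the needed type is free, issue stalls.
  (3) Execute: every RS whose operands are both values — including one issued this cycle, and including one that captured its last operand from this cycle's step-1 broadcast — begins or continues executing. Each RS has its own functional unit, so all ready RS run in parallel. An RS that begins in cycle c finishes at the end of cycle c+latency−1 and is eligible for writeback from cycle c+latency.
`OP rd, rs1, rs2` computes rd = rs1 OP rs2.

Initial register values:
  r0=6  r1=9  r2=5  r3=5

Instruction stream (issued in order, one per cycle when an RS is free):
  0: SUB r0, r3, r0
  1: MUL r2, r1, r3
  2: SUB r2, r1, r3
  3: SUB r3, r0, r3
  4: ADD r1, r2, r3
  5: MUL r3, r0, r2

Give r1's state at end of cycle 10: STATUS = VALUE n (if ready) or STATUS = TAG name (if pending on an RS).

STATUS = VALUE -2

cycle 1: issue SUB r0<-Add1 // r0:Add1,r1:9,r2:5,r3:5
cycle 2: issue MUL r2<-Mul1 // r0:Add1,r1:9,r2:Mul1,r3:5
cycle 3: CDB Add1=-1; issue SUB r2<-Add1 // r0:-1,r1:9,r2:Add1,r3:5
cycle 4: issue SUB r3<-Add2 // r0:-1,r1:9,r2:Add1,r3:Add2
cycle 5: CDB Add1=4; issue ADD r1<-Add1 // r0:-1,r1:Add1,r2:4,r3:Add2
cycle 6: CDB Add2=-6; issue MUL r3<-Mul2 // r0:-1,r1:Add1,r2:4,r3:Mul2
cycle 7: CDB Mul1=45 // r0:-1,r1:Add1,r2:4,r3:Mul2
cycle 8: CDB Add1=-2 // r0:-1,r1:-2,r2:4,r3:Mul2
cycle 9: - // r0:-1,r1:-2,r2:4,r3:Mul2
cycle 10: CDB Mul2=-4 // r0:-1,r1:-2,r2:4,r3:-4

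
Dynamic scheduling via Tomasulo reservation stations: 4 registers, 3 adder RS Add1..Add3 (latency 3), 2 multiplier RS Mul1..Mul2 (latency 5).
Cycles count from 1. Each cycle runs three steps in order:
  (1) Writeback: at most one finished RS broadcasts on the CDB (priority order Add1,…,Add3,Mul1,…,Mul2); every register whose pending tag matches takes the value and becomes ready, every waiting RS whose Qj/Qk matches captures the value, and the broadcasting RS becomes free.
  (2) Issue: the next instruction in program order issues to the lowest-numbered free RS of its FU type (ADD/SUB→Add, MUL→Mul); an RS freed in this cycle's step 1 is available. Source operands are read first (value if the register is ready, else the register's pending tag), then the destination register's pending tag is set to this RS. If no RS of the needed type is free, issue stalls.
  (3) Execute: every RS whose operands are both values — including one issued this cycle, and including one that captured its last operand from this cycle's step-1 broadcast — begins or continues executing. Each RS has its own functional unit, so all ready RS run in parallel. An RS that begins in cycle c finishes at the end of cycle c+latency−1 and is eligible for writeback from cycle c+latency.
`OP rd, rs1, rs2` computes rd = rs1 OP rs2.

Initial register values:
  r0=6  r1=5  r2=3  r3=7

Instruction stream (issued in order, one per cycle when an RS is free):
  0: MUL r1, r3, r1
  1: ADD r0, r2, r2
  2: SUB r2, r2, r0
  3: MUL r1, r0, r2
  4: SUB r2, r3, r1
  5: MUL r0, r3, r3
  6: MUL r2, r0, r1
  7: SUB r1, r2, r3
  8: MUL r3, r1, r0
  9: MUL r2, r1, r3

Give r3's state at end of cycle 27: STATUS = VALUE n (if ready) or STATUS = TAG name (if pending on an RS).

STATUS = VALUE -43561

c1: issue MUL r1<-Mul1 | r0:6,r1:Mul1,r2:3,r3:7
c2: issue ADD r0<-Add1 | r0:Add1,r1:Mul1,r2:3,r3:7
c3: issue SUB r2<-Add2 | r0:Add1,r1:Mul1,r2:Add2,r3:7
c4: issue MUL r1<-Mul2 | r0:Add1,r1:Mul2,r2:Add2,r3:7
c5: CDB Add1=6; issue SUB r2<-Add1 | r0:6,r1:Mul2,r2:Add1,r3:7
c6: CDB Mul1=35; issue MUL r0<-Mul1 | r0:Mul1,r1:Mul2,r2:Add1,r3:7
c7: stall | r0:Mul1,r1:Mul2,r2:Add1,r3:7
c8: CDB Add2=-3; stall | r0:Mul1,r1:Mul2,r2:Add1,r3:7
c9: stall | r0:Mul1,r1:Mul2,r2:Add1,r3:7
c10: stall | r0:Mul1,r1:Mul2,r2:Add1,r3:7
c11: CDB Mul1=49; issue MUL r2<-Mul1 | r0:49,r1:Mul2,r2:Mul1,r3:7
c12: issue SUB r1<-Add2 | r0:49,r1:Add2,r2:Mul1,r3:7
c13: CDB Mul2=-18; issue MUL r3<-Mul2 | r0:49,r1:Add2,r2:Mul1,r3:Mul2
c14: stall | r0:49,r1:Add2,r2:Mul1,r3:Mul2
c15: stall | r0:49,r1:Add2,r2:Mul1,r3:Mul2
c16: CDB Add1=25; stall | r0:49,r1:Add2,r2:Mul1,r3:Mul2
c17: stall | r0:49,r1:Add2,r2:Mul1,r3:Mul2
c18: CDB Mul1=-882; issue MUL r2<-Mul1 | r0:49,r1:Add2,r2:Mul1,r3:Mul2
c19: - | r0:49,r1:Add2,r2:Mul1,r3:Mul2
c20: - | r0:49,r1:Add2,r2:Mul1,r3:Mul2
c21: CDB Add2=-889 | r0:49,r1:-889,r2:Mul1,r3:Mul2
c22: - | r0:49,r1:-889,r2:Mul1,r3:Mul2
c23: - | r0:49,r1:-889,r2:Mul1,r3:Mul2
c24: - | r0:49,r1:-889,r2:Mul1,r3:Mul2
c25: - | r0:49,r1:-889,r2:Mul1,r3:Mul2
c26: CDB Mul2=-43561 | r0:49,r1:-889,r2:Mul1,r3:-43561
c27: - | r0:49,r1:-889,r2:Mul1,r3:-43561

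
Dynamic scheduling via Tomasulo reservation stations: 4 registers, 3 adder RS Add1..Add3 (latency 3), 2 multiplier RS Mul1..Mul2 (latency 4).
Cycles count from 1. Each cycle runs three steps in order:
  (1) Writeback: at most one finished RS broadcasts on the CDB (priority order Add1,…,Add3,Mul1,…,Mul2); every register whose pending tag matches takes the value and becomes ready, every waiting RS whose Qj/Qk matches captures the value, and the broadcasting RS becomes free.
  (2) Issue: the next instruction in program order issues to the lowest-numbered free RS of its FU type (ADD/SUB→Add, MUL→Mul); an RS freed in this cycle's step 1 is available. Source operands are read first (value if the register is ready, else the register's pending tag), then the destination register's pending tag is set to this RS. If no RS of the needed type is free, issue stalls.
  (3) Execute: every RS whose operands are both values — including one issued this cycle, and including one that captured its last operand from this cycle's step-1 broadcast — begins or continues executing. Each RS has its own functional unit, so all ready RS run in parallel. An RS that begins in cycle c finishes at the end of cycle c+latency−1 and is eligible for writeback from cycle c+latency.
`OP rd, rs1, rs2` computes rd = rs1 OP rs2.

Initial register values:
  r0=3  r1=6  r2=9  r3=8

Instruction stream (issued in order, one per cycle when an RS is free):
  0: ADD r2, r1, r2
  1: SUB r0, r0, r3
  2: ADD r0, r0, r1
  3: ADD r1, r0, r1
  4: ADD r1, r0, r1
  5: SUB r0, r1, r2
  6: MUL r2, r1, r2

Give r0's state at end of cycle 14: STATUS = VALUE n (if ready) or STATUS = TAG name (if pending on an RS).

cycle 1: issue ADD r2<-Add1 // r0:3,r1:6,r2:Add1,r3:8
cycle 2: issue SUB r0<-Add2 // r0:Add2,r1:6,r2:Add1,r3:8
cycle 3: issue ADD r0<-Add3 // r0:Add3,r1:6,r2:Add1,r3:8
cycle 4: CDB Add1=15; issue ADD r1<-Add1 // r0:Add3,r1:Add1,r2:15,r3:8
cycle 5: CDB Add2=-5; issue ADD r1<-Add2 // r0:Add3,r1:Add2,r2:15,r3:8
cycle 6: stall // r0:Add3,r1:Add2,r2:15,r3:8
cycle 7: stall // r0:Add3,r1:Add2,r2:15,r3:8
cycle 8: CDB Add3=1; issue SUB r0<-Add3 // r0:Add3,r1:Add2,r2:15,r3:8
cycle 9: issue MUL r2<-Mul1 // r0:Add3,r1:Add2,r2:Mul1,r3:8
cycle 10: - // r0:Add3,r1:Add2,r2:Mul1,r3:8
cycle 11: CDB Add1=7 // r0:Add3,r1:Add2,r2:Mul1,r3:8
cycle 12: - // r0:Add3,r1:Add2,r2:Mul1,r3:8
cycle 13: - // r0:Add3,r1:Add2,r2:Mul1,r3:8
cycle 14: CDB Add2=8 // r0:Add3,r1:8,r2:Mul1,r3:8

STATUS = TAG Add3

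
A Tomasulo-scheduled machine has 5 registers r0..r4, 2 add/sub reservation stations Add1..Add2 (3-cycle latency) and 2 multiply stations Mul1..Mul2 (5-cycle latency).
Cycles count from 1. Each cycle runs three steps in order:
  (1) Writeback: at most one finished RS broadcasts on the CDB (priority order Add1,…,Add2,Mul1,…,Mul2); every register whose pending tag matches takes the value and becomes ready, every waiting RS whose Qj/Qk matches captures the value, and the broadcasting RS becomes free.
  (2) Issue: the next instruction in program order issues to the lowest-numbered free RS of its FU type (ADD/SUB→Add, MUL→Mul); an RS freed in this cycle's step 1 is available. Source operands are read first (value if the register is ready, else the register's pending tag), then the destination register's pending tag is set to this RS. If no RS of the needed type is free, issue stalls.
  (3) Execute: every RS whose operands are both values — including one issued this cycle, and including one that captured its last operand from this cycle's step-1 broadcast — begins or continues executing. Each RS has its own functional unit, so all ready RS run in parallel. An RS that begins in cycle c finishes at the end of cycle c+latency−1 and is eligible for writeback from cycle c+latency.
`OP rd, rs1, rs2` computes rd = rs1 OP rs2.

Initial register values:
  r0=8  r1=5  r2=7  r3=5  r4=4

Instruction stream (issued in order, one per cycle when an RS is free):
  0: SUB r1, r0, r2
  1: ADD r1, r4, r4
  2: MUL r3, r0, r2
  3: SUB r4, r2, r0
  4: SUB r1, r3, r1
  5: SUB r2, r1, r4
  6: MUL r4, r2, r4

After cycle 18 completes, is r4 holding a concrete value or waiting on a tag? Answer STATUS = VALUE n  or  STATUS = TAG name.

cycle 1: issue SUB r1<-Add1 // r0:8,r1:Add1,r2:7,r3:5,r4:4
cycle 2: issue ADD r1<-Add2 // r0:8,r1:Add2,r2:7,r3:5,r4:4
cycle 3: issue MUL r3<-Mul1 // r0:8,r1:Add2,r2:7,r3:Mul1,r4:4
cycle 4: CDB Add1=1; issue SUB r4<-Add1 // r0:8,r1:Add2,r2:7,r3:Mul1,r4:Add1
cycle 5: CDB Add2=8; issue SUB r1<-Add2 // r0:8,r1:Add2,r2:7,r3:Mul1,r4:Add1
cycle 6: stall // r0:8,r1:Add2,r2:7,r3:Mul1,r4:Add1
cycle 7: CDB Add1=-1; issue SUB r2<-Add1 // r0:8,r1:Add2,r2:Add1,r3:Mul1,r4:-1
cycle 8: CDB Mul1=56; issue MUL r4<-Mul1 // r0:8,r1:Add2,r2:Add1,r3:56,r4:Mul1
cycle 9: - // r0:8,r1:Add2,r2:Add1,r3:56,r4:Mul1
cycle 10: - // r0:8,r1:Add2,r2:Add1,r3:56,r4:Mul1
cycle 11: CDB Add2=48 // r0:8,r1:48,r2:Add1,r3:56,r4:Mul1
cycle 12: - // r0:8,r1:48,r2:Add1,r3:56,r4:Mul1
cycle 13: - // r0:8,r1:48,r2:Add1,r3:56,r4:Mul1
cycle 14: CDB Add1=49 // r0:8,r1:48,r2:49,r3:56,r4:Mul1
cycle 15: - // r0:8,r1:48,r2:49,r3:56,r4:Mul1
cycle 16: - // r0:8,r1:48,r2:49,r3:56,r4:Mul1
cycle 17: - // r0:8,r1:48,r2:49,r3:56,r4:Mul1
cycle 18: - // r0:8,r1:48,r2:49,r3:56,r4:Mul1

STATUS = TAG Mul1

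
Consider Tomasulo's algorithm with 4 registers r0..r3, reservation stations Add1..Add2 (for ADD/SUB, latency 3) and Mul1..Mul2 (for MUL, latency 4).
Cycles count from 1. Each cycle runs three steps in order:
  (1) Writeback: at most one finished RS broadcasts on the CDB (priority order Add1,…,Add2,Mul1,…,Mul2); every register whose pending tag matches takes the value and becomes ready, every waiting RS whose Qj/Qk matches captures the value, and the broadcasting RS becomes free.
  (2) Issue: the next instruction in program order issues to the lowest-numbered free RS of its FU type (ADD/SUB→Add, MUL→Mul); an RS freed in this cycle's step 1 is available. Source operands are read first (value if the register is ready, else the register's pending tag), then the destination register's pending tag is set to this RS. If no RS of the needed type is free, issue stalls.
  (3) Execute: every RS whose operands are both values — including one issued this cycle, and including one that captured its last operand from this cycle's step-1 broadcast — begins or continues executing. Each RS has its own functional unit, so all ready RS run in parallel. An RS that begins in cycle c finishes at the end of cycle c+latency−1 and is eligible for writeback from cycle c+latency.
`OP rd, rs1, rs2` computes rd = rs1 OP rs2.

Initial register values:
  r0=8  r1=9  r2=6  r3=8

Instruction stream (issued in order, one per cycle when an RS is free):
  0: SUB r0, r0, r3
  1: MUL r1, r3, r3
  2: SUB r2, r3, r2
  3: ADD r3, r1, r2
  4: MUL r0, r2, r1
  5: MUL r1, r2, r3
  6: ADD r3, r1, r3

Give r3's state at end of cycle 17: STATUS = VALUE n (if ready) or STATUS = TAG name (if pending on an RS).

STATUS = VALUE 198

  c1: issue SUB r0<-Add1  regs: r0:Add1,r1:9,r2:6,r3:8
  c2: issue MUL r1<-Mul1  regs: r0:Add1,r1:Mul1,r2:6,r3:8
  c3: issue SUB r2<-Add2  regs: r0:Add1,r1:Mul1,r2:Add2,r3:8
  c4: CDB Add1=0; issue ADD r3<-Add1  regs: r0:0,r1:Mul1,r2:Add2,r3:Add1
  c5: issue MUL r0<-Mul2  regs: r0:Mul2,r1:Mul1,r2:Add2,r3:Add1
  c6: CDB Add2=2; stall  regs: r0:Mul2,r1:Mul1,r2:2,r3:Add1
  c7: CDB Mul1=64; issue MUL r1<-Mul1  regs: r0:Mul2,r1:Mul1,r2:2,r3:Add1
  c8: issue ADD r3<-Add2  regs: r0:Mul2,r1:Mul1,r2:2,r3:Add2
  c9: -  regs: r0:Mul2,r1:Mul1,r2:2,r3:Add2
  c10: CDB Add1=66  regs: r0:Mul2,r1:Mul1,r2:2,r3:Add2
  c11: CDB Mul2=128  regs: r0:128,r1:Mul1,r2:2,r3:Add2
  c12: -  regs: r0:128,r1:Mul1,r2:2,r3:Add2
  c13: -  regs: r0:128,r1:Mul1,r2:2,r3:Add2
  c14: CDB Mul1=132  regs: r0:128,r1:132,r2:2,r3:Add2
  c15: -  regs: r0:128,r1:132,r2:2,r3:Add2
  c16: -  regs: r0:128,r1:132,r2:2,r3:Add2
  c17: CDB Add2=198  regs: r0:128,r1:132,r2:2,r3:198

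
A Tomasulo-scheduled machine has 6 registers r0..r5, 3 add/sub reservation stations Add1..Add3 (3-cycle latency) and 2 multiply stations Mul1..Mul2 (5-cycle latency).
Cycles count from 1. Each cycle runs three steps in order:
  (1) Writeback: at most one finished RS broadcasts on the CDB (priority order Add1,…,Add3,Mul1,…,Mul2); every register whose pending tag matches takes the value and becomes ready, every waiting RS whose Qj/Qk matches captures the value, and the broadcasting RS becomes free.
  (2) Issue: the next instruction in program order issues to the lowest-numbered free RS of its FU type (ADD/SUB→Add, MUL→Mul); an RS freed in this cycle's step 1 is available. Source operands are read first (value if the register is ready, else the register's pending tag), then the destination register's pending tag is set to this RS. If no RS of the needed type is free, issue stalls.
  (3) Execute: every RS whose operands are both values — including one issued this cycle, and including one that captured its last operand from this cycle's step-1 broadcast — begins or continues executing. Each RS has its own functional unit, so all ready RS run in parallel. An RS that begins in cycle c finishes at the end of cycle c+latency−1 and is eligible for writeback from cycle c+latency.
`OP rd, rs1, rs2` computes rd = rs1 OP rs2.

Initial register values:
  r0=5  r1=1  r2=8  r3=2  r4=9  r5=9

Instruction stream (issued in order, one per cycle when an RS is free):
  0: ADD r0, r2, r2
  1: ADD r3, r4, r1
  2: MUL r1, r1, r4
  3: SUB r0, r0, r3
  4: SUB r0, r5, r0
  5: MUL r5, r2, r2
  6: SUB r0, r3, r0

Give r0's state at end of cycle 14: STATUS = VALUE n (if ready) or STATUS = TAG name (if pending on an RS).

STATUS = VALUE 7

  c1: issue ADD r0<-Add1  regs: r0:Add1,r1:1,r2:8,r3:2,r4:9,r5:9
  c2: issue ADD r3<-Add2  regs: r0:Add1,r1:1,r2:8,r3:Add2,r4:9,r5:9
  c3: issue MUL r1<-Mul1  regs: r0:Add1,r1:Mul1,r2:8,r3:Add2,r4:9,r5:9
  c4: CDB Add1=16; issue SUB r0<-Add1  regs: r0:Add1,r1:Mul1,r2:8,r3:Add2,r4:9,r5:9
  c5: CDB Add2=10; issue SUB r0<-Add2  regs: r0:Add2,r1:Mul1,r2:8,r3:10,r4:9,r5:9
  c6: issue MUL r5<-Mul2  regs: r0:Add2,r1:Mul1,r2:8,r3:10,r4:9,r5:Mul2
  c7: issue SUB r0<-Add3  regs: r0:Add3,r1:Mul1,r2:8,r3:10,r4:9,r5:Mul2
  c8: CDB Add1=6  regs: r0:Add3,r1:Mul1,r2:8,r3:10,r4:9,r5:Mul2
  c9: CDB Mul1=9  regs: r0:Add3,r1:9,r2:8,r3:10,r4:9,r5:Mul2
  c10: -  regs: r0:Add3,r1:9,r2:8,r3:10,r4:9,r5:Mul2
  c11: CDB Add2=3  regs: r0:Add3,r1:9,r2:8,r3:10,r4:9,r5:Mul2
  c12: CDB Mul2=64  regs: r0:Add3,r1:9,r2:8,r3:10,r4:9,r5:64
  c13: -  regs: r0:Add3,r1:9,r2:8,r3:10,r4:9,r5:64
  c14: CDB Add3=7  regs: r0:7,r1:9,r2:8,r3:10,r4:9,r5:64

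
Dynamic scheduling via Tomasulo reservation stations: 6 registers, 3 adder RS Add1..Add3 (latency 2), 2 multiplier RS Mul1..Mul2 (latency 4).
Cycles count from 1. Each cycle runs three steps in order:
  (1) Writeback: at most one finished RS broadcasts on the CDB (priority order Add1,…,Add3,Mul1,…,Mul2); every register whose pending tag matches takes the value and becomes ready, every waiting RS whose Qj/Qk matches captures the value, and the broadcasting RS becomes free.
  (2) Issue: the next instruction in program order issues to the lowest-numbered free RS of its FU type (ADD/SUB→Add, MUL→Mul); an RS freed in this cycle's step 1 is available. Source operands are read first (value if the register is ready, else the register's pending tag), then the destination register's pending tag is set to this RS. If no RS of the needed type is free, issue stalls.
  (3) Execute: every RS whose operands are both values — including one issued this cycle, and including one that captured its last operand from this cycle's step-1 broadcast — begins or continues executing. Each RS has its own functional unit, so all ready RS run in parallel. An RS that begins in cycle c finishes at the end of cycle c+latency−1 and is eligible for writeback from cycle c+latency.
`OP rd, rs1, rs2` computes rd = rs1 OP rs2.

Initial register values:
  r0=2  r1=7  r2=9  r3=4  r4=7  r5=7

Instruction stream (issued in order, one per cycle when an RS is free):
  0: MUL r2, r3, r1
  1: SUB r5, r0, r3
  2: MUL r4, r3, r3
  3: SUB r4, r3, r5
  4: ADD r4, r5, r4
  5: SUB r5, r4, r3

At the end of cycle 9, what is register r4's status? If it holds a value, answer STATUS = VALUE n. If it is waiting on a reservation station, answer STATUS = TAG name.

STATUS = VALUE 4

  c1: issue MUL r2<-Mul1  regs: r0:2,r1:7,r2:Mul1,r3:4,r4:7,r5:7
  c2: issue SUB r5<-Add1  regs: r0:2,r1:7,r2:Mul1,r3:4,r4:7,r5:Add1
  c3: issue MUL r4<-Mul2  regs: r0:2,r1:7,r2:Mul1,r3:4,r4:Mul2,r5:Add1
  c4: CDB Add1=-2; issue SUB r4<-Add1  regs: r0:2,r1:7,r2:Mul1,r3:4,r4:Add1,r5:-2
  c5: CDB Mul1=28; issue ADD r4<-Add2  regs: r0:2,r1:7,r2:28,r3:4,r4:Add2,r5:-2
  c6: CDB Add1=6; issue SUB r5<-Add1  regs: r0:2,r1:7,r2:28,r3:4,r4:Add2,r5:Add1
  c7: CDB Mul2=16  regs: r0:2,r1:7,r2:28,r3:4,r4:Add2,r5:Add1
  c8: CDB Add2=4  regs: r0:2,r1:7,r2:28,r3:4,r4:4,r5:Add1
  c9: -  regs: r0:2,r1:7,r2:28,r3:4,r4:4,r5:Add1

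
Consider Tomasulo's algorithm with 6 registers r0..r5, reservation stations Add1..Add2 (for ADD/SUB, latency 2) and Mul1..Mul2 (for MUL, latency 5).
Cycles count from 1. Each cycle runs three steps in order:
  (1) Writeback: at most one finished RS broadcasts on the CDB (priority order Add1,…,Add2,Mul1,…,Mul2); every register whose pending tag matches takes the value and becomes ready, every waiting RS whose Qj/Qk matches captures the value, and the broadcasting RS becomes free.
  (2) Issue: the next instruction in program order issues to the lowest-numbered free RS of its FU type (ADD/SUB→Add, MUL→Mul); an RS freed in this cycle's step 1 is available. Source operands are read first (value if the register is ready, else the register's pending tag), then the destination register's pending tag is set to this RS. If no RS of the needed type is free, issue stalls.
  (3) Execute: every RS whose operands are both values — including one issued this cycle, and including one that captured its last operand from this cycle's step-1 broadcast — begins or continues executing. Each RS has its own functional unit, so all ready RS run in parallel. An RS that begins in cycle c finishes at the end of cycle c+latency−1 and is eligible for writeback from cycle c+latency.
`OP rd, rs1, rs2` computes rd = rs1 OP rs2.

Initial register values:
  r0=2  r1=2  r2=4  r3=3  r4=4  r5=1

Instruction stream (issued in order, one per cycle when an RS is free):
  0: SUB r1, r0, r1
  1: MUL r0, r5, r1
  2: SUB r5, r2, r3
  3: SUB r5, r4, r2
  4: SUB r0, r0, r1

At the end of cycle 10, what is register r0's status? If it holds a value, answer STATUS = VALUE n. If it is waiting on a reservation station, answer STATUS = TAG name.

c1: issue SUB r1<-Add1 | r0:2,r1:Add1,r2:4,r3:3,r4:4,r5:1
c2: issue MUL r0<-Mul1 | r0:Mul1,r1:Add1,r2:4,r3:3,r4:4,r5:1
c3: CDB Add1=0; issue SUB r5<-Add1 | r0:Mul1,r1:0,r2:4,r3:3,r4:4,r5:Add1
c4: issue SUB r5<-Add2 | r0:Mul1,r1:0,r2:4,r3:3,r4:4,r5:Add2
c5: CDB Add1=1; issue SUB r0<-Add1 | r0:Add1,r1:0,r2:4,r3:3,r4:4,r5:Add2
c6: CDB Add2=0 | r0:Add1,r1:0,r2:4,r3:3,r4:4,r5:0
c7: - | r0:Add1,r1:0,r2:4,r3:3,r4:4,r5:0
c8: CDB Mul1=0 | r0:Add1,r1:0,r2:4,r3:3,r4:4,r5:0
c9: - | r0:Add1,r1:0,r2:4,r3:3,r4:4,r5:0
c10: CDB Add1=0 | r0:0,r1:0,r2:4,r3:3,r4:4,r5:0

STATUS = VALUE 0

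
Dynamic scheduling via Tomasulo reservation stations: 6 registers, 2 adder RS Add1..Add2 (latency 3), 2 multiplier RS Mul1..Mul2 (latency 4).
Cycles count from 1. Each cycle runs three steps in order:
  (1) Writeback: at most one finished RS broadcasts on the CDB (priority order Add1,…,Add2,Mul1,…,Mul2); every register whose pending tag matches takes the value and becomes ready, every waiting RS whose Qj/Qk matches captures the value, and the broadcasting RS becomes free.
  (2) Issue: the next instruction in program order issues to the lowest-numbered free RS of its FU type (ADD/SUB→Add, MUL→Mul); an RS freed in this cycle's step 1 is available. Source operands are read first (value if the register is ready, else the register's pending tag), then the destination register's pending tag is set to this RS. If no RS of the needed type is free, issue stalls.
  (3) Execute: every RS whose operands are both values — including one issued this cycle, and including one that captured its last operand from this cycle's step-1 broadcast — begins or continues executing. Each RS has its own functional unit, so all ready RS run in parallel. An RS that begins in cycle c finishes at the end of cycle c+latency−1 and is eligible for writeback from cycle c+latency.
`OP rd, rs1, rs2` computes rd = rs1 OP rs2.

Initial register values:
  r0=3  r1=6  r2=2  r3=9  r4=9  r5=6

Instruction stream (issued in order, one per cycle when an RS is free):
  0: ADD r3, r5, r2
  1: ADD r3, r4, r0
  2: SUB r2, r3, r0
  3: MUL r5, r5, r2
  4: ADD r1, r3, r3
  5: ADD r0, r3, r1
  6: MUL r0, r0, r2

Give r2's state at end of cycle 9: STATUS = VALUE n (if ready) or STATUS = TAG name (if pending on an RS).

cycle 1: issue ADD r3<-Add1 // r0:3,r1:6,r2:2,r3:Add1,r4:9,r5:6
cycle 2: issue ADD r3<-Add2 // r0:3,r1:6,r2:2,r3:Add2,r4:9,r5:6
cycle 3: stall // r0:3,r1:6,r2:2,r3:Add2,r4:9,r5:6
cycle 4: CDB Add1=8; issue SUB r2<-Add1 // r0:3,r1:6,r2:Add1,r3:Add2,r4:9,r5:6
cycle 5: CDB Add2=12; issue MUL r5<-Mul1 // r0:3,r1:6,r2:Add1,r3:12,r4:9,r5:Mul1
cycle 6: issue ADD r1<-Add2 // r0:3,r1:Add2,r2:Add1,r3:12,r4:9,r5:Mul1
cycle 7: stall // r0:3,r1:Add2,r2:Add1,r3:12,r4:9,r5:Mul1
cycle 8: CDB Add1=9; issue ADD r0<-Add1 // r0:Add1,r1:Add2,r2:9,r3:12,r4:9,r5:Mul1
cycle 9: CDB Add2=24; issue MUL r0<-Mul2 // r0:Mul2,r1:24,r2:9,r3:12,r4:9,r5:Mul1

STATUS = VALUE 9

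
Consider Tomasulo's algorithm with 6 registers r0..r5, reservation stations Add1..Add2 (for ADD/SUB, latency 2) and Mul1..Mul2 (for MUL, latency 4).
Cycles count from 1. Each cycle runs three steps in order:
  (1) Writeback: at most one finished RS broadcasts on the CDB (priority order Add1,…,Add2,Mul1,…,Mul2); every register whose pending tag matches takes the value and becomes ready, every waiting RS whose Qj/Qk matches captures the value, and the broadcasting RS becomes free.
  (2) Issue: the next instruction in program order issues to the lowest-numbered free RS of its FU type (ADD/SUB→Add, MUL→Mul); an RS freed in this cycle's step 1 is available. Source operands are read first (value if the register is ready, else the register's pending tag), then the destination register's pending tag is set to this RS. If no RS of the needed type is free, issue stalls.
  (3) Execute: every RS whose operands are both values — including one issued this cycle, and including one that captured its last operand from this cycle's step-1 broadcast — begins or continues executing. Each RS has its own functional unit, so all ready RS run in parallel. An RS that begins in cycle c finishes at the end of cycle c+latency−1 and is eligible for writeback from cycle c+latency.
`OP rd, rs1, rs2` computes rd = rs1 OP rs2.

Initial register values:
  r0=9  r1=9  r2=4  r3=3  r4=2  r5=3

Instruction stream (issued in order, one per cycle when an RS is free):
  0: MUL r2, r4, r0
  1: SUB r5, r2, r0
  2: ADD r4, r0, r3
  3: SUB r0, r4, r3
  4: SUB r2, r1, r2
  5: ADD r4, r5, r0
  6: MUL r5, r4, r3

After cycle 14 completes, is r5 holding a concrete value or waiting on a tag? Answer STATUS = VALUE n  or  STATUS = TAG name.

STATUS = VALUE 54

c1: issue MUL r2<-Mul1 | r0:9,r1:9,r2:Mul1,r3:3,r4:2,r5:3
c2: issue SUB r5<-Add1 | r0:9,r1:9,r2:Mul1,r3:3,r4:2,r5:Add1
c3: issue ADD r4<-Add2 | r0:9,r1:9,r2:Mul1,r3:3,r4:Add2,r5:Add1
c4: stall | r0:9,r1:9,r2:Mul1,r3:3,r4:Add2,r5:Add1
c5: CDB Add2=12; issue SUB r0<-Add2 | r0:Add2,r1:9,r2:Mul1,r3:3,r4:12,r5:Add1
c6: CDB Mul1=18; stall | r0:Add2,r1:9,r2:18,r3:3,r4:12,r5:Add1
c7: CDB Add2=9; issue SUB r2<-Add2 | r0:9,r1:9,r2:Add2,r3:3,r4:12,r5:Add1
c8: CDB Add1=9; issue ADD r4<-Add1 | r0:9,r1:9,r2:Add2,r3:3,r4:Add1,r5:9
c9: CDB Add2=-9; issue MUL r5<-Mul1 | r0:9,r1:9,r2:-9,r3:3,r4:Add1,r5:Mul1
c10: CDB Add1=18 | r0:9,r1:9,r2:-9,r3:3,r4:18,r5:Mul1
c11: - | r0:9,r1:9,r2:-9,r3:3,r4:18,r5:Mul1
c12: - | r0:9,r1:9,r2:-9,r3:3,r4:18,r5:Mul1
c13: - | r0:9,r1:9,r2:-9,r3:3,r4:18,r5:Mul1
c14: CDB Mul1=54 | r0:9,r1:9,r2:-9,r3:3,r4:18,r5:54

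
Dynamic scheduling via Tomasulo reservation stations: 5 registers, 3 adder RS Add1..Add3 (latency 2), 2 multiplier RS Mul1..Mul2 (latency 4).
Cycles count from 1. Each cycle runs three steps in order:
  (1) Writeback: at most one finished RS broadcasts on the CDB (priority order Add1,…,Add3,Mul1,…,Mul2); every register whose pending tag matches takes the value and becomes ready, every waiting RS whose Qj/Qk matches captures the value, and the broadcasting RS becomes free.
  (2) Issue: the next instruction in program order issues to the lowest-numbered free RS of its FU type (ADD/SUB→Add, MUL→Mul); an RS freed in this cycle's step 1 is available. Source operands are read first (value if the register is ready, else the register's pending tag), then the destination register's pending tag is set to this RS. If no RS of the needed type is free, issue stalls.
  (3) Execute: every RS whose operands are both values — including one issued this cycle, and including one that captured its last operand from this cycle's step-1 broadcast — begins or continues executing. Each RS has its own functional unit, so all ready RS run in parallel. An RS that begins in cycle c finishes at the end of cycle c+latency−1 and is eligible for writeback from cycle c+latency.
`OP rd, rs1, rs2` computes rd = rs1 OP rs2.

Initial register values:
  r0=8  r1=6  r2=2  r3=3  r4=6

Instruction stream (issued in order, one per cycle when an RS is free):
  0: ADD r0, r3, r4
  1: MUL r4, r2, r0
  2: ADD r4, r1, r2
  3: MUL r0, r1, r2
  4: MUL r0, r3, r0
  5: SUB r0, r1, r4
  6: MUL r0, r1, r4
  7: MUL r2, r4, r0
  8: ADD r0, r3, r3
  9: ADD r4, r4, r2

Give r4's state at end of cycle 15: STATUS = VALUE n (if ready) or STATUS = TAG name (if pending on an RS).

cycle 1: issue ADD r0<-Add1 // r0:Add1,r1:6,r2:2,r3:3,r4:6
cycle 2: issue MUL r4<-Mul1 // r0:Add1,r1:6,r2:2,r3:3,r4:Mul1
cycle 3: CDB Add1=9; issue ADD r4<-Add1 // r0:9,r1:6,r2:2,r3:3,r4:Add1
cycle 4: issue MUL r0<-Mul2 // r0:Mul2,r1:6,r2:2,r3:3,r4:Add1
cycle 5: CDB Add1=8; stall // r0:Mul2,r1:6,r2:2,r3:3,r4:8
cycle 6: stall // r0:Mul2,r1:6,r2:2,r3:3,r4:8
cycle 7: CDB Mul1=18; issue MUL r0<-Mul1 // r0:Mul1,r1:6,r2:2,r3:3,r4:8
cycle 8: CDB Mul2=12; issue SUB r0<-Add1 // r0:Add1,r1:6,r2:2,r3:3,r4:8
cycle 9: issue MUL r0<-Mul2 // r0:Mul2,r1:6,r2:2,r3:3,r4:8
cycle 10: CDB Add1=-2; stall // r0:Mul2,r1:6,r2:2,r3:3,r4:8
cycle 11: stall // r0:Mul2,r1:6,r2:2,r3:3,r4:8
cycle 12: CDB Mul1=36; issue MUL r2<-Mul1 // r0:Mul2,r1:6,r2:Mul1,r3:3,r4:8
cycle 13: CDB Mul2=48; issue ADD r0<-Add1 // r0:Add1,r1:6,r2:Mul1,r3:3,r4:8
cycle 14: issue ADD r4<-Add2 // r0:Add1,r1:6,r2:Mul1,r3:3,r4:Add2
cycle 15: CDB Add1=6 // r0:6,r1:6,r2:Mul1,r3:3,r4:Add2

STATUS = TAG Add2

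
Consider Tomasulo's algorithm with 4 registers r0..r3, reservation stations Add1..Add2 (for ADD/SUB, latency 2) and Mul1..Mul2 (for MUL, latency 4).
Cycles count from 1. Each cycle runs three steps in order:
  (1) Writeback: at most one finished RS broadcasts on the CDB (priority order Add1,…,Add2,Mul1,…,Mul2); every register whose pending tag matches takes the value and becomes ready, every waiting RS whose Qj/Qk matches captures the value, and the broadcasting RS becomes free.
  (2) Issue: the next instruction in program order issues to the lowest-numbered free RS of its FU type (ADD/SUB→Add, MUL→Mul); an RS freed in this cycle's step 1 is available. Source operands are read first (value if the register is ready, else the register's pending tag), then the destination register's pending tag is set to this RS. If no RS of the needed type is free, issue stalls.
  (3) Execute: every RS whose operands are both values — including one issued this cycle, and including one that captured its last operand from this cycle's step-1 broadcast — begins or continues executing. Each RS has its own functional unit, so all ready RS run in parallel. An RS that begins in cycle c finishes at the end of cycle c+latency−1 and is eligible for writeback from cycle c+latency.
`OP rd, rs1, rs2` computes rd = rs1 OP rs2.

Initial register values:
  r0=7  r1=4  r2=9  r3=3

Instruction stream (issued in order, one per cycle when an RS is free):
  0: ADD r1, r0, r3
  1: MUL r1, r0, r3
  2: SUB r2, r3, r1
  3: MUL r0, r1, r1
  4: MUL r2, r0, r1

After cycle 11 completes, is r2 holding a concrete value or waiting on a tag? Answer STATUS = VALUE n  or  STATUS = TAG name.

  c1: issue ADD r1<-Add1  regs: r0:7,r1:Add1,r2:9,r3:3
  c2: issue MUL r1<-Mul1  regs: r0:7,r1:Mul1,r2:9,r3:3
  c3: CDB Add1=10; issue SUB r2<-Add1  regs: r0:7,r1:Mul1,r2:Add1,r3:3
  c4: issue MUL r0<-Mul2  regs: r0:Mul2,r1:Mul1,r2:Add1,r3:3
  c5: stall  regs: r0:Mul2,r1:Mul1,r2:Add1,r3:3
  c6: CDB Mul1=21; issue MUL r2<-Mul1  regs: r0:Mul2,r1:21,r2:Mul1,r3:3
  c7: -  regs: r0:Mul2,r1:21,r2:Mul1,r3:3
  c8: CDB Add1=-18  regs: r0:Mul2,r1:21,r2:Mul1,r3:3
  c9: -  regs: r0:Mul2,r1:21,r2:Mul1,r3:3
  c10: CDB Mul2=441  regs: r0:441,r1:21,r2:Mul1,r3:3
  c11: -  regs: r0:441,r1:21,r2:Mul1,r3:3

STATUS = TAG Mul1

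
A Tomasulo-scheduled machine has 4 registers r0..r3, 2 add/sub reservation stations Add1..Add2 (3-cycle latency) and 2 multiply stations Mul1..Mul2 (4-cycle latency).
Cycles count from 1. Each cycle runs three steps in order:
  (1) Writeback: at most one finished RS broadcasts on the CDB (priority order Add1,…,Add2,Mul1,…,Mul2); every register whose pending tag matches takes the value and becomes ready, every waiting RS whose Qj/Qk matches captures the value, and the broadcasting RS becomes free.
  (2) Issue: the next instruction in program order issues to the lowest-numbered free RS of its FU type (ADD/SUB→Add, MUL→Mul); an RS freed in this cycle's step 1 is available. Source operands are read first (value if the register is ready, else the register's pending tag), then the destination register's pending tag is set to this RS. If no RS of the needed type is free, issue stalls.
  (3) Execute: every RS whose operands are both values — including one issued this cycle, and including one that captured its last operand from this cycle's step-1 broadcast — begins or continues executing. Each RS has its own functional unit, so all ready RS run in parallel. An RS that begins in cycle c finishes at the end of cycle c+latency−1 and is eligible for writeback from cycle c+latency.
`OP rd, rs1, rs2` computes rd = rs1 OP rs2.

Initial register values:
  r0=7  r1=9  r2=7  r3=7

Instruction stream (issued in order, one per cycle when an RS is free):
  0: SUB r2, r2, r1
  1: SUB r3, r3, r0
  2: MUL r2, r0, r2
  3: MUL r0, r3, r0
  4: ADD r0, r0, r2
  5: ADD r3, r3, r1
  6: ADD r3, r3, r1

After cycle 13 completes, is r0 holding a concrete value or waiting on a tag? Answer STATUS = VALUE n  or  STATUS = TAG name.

STATUS = VALUE -14

c1: issue SUB r2<-Add1 | r0:7,r1:9,r2:Add1,r3:7
c2: issue SUB r3<-Add2 | r0:7,r1:9,r2:Add1,r3:Add2
c3: issue MUL r2<-Mul1 | r0:7,r1:9,r2:Mul1,r3:Add2
c4: CDB Add1=-2; issue MUL r0<-Mul2 | r0:Mul2,r1:9,r2:Mul1,r3:Add2
c5: CDB Add2=0; issue ADD r0<-Add1 | r0:Add1,r1:9,r2:Mul1,r3:0
c6: issue ADD r3<-Add2 | r0:Add1,r1:9,r2:Mul1,r3:Add2
c7: stall | r0:Add1,r1:9,r2:Mul1,r3:Add2
c8: CDB Mul1=-14; stall | r0:Add1,r1:9,r2:-14,r3:Add2
c9: CDB Add2=9; issue ADD r3<-Add2 | r0:Add1,r1:9,r2:-14,r3:Add2
c10: CDB Mul2=0 | r0:Add1,r1:9,r2:-14,r3:Add2
c11: - | r0:Add1,r1:9,r2:-14,r3:Add2
c12: CDB Add2=18 | r0:Add1,r1:9,r2:-14,r3:18
c13: CDB Add1=-14 | r0:-14,r1:9,r2:-14,r3:18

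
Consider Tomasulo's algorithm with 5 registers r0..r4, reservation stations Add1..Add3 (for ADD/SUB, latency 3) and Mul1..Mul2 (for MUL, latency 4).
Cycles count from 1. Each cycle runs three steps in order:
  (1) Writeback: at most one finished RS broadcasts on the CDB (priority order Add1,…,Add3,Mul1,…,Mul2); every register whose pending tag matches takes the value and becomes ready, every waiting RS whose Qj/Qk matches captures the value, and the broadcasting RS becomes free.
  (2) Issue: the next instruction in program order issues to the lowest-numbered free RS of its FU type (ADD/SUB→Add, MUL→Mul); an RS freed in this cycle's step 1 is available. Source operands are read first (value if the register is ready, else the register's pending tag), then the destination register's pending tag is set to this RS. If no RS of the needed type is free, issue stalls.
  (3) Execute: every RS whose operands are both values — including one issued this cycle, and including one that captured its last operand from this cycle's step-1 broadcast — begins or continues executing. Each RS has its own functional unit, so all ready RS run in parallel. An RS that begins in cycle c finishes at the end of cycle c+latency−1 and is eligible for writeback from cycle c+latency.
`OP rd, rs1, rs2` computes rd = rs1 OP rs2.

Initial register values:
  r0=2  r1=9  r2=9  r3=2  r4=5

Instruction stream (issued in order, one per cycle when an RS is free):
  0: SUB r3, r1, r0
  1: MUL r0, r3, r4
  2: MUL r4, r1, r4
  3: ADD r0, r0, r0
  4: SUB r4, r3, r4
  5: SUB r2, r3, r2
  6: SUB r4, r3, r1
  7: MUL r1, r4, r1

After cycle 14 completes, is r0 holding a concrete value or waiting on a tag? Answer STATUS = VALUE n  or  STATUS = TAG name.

c1: issue SUB r3<-Add1 | r0:2,r1:9,r2:9,r3:Add1,r4:5
c2: issue MUL r0<-Mul1 | r0:Mul1,r1:9,r2:9,r3:Add1,r4:5
c3: issue MUL r4<-Mul2 | r0:Mul1,r1:9,r2:9,r3:Add1,r4:Mul2
c4: CDB Add1=7; issue ADD r0<-Add1 | r0:Add1,r1:9,r2:9,r3:7,r4:Mul2
c5: issue SUB r4<-Add2 | r0:Add1,r1:9,r2:9,r3:7,r4:Add2
c6: issue SUB r2<-Add3 | r0:Add1,r1:9,r2:Add3,r3:7,r4:Add2
c7: CDB Mul2=45; stall | r0:Add1,r1:9,r2:Add3,r3:7,r4:Add2
c8: CDB Mul1=35; stall | r0:Add1,r1:9,r2:Add3,r3:7,r4:Add2
c9: CDB Add3=-2; issue SUB r4<-Add3 | r0:Add1,r1:9,r2:-2,r3:7,r4:Add3
c10: CDB Add2=-38; issue MUL r1<-Mul1 | r0:Add1,r1:Mul1,r2:-2,r3:7,r4:Add3
c11: CDB Add1=70 | r0:70,r1:Mul1,r2:-2,r3:7,r4:Add3
c12: CDB Add3=-2 | r0:70,r1:Mul1,r2:-2,r3:7,r4:-2
c13: - | r0:70,r1:Mul1,r2:-2,r3:7,r4:-2
c14: - | r0:70,r1:Mul1,r2:-2,r3:7,r4:-2

STATUS = VALUE 70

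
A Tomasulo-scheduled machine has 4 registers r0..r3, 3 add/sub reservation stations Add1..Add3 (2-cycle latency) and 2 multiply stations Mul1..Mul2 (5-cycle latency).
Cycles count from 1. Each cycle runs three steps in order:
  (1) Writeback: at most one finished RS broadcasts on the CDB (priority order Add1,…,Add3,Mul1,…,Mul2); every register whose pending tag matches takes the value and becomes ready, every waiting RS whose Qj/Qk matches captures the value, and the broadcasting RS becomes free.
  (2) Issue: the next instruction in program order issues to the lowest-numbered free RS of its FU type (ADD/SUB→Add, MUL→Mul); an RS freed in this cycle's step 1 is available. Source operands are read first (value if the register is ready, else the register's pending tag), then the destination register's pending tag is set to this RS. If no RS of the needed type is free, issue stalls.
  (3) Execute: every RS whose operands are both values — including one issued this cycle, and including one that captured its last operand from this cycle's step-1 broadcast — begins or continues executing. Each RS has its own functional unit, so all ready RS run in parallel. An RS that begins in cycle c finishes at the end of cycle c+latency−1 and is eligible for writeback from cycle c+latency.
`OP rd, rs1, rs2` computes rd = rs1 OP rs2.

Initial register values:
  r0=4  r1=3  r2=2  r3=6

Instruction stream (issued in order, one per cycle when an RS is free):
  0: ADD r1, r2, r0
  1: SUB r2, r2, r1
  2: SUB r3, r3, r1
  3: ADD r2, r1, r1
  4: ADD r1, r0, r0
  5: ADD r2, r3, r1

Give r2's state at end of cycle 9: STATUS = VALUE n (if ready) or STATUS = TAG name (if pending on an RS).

c1: issue ADD r1<-Add1 | r0:4,r1:Add1,r2:2,r3:6
c2: issue SUB r2<-Add2 | r0:4,r1:Add1,r2:Add2,r3:6
c3: CDB Add1=6; issue SUB r3<-Add1 | r0:4,r1:6,r2:Add2,r3:Add1
c4: issue ADD r2<-Add3 | r0:4,r1:6,r2:Add3,r3:Add1
c5: CDB Add1=0; issue ADD r1<-Add1 | r0:4,r1:Add1,r2:Add3,r3:0
c6: CDB Add2=-4; issue ADD r2<-Add2 | r0:4,r1:Add1,r2:Add2,r3:0
c7: CDB Add1=8 | r0:4,r1:8,r2:Add2,r3:0
c8: CDB Add3=12 | r0:4,r1:8,r2:Add2,r3:0
c9: CDB Add2=8 | r0:4,r1:8,r2:8,r3:0

STATUS = VALUE 8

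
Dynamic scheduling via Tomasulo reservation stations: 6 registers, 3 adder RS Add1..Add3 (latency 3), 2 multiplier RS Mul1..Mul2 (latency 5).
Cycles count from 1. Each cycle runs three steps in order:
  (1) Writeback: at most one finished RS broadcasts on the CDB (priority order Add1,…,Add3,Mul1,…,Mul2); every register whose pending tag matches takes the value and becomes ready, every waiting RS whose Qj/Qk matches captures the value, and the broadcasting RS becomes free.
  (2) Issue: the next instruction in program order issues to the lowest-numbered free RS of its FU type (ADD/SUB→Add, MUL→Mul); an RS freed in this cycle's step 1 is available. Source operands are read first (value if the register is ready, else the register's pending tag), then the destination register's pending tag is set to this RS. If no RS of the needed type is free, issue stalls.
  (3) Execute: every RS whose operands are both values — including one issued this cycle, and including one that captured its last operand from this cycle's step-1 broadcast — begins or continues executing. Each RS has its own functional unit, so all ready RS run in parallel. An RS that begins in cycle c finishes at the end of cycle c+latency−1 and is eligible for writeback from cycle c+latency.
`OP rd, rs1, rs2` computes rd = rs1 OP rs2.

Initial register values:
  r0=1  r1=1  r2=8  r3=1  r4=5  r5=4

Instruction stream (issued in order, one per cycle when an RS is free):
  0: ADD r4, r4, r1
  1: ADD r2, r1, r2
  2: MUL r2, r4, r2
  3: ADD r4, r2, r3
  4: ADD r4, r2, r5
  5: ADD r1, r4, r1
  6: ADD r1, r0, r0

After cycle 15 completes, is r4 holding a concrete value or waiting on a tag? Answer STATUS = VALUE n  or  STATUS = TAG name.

STATUS = VALUE 58

c1: issue ADD r4<-Add1 | r0:1,r1:1,r2:8,r3:1,r4:Add1,r5:4
c2: issue ADD r2<-Add2 | r0:1,r1:1,r2:Add2,r3:1,r4:Add1,r5:4
c3: issue MUL r2<-Mul1 | r0:1,r1:1,r2:Mul1,r3:1,r4:Add1,r5:4
c4: CDB Add1=6; issue ADD r4<-Add1 | r0:1,r1:1,r2:Mul1,r3:1,r4:Add1,r5:4
c5: CDB Add2=9; issue ADD r4<-Add2 | r0:1,r1:1,r2:Mul1,r3:1,r4:Add2,r5:4
c6: issue ADD r1<-Add3 | r0:1,r1:Add3,r2:Mul1,r3:1,r4:Add2,r5:4
c7: stall | r0:1,r1:Add3,r2:Mul1,r3:1,r4:Add2,r5:4
c8: stall | r0:1,r1:Add3,r2:Mul1,r3:1,r4:Add2,r5:4
c9: stall | r0:1,r1:Add3,r2:Mul1,r3:1,r4:Add2,r5:4
c10: CDB Mul1=54; stall | r0:1,r1:Add3,r2:54,r3:1,r4:Add2,r5:4
c11: stall | r0:1,r1:Add3,r2:54,r3:1,r4:Add2,r5:4
c12: stall | r0:1,r1:Add3,r2:54,r3:1,r4:Add2,r5:4
c13: CDB Add1=55; issue ADD r1<-Add1 | r0:1,r1:Add1,r2:54,r3:1,r4:Add2,r5:4
c14: CDB Add2=58 | r0:1,r1:Add1,r2:54,r3:1,r4:58,r5:4
c15: - | r0:1,r1:Add1,r2:54,r3:1,r4:58,r5:4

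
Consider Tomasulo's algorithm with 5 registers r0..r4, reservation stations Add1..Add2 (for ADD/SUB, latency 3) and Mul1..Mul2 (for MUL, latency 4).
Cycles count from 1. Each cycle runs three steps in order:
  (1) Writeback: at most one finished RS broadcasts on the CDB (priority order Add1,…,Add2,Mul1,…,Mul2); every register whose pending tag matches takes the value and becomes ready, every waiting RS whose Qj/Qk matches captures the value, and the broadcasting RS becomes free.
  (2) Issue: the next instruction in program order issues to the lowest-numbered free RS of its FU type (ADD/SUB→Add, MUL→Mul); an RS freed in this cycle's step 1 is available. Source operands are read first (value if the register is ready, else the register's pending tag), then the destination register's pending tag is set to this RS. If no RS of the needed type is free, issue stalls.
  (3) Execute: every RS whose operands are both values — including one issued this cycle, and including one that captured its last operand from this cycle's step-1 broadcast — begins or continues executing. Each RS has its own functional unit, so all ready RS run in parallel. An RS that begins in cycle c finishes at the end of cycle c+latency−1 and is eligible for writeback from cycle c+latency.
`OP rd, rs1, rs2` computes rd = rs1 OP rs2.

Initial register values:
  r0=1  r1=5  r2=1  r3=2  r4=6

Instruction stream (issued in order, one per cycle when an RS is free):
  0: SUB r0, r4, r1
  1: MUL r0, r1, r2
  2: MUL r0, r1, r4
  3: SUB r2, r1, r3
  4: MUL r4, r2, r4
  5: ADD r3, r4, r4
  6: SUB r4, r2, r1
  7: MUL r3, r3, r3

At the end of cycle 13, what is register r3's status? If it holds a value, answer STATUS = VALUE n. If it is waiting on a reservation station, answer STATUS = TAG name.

  c1: issue SUB r0<-Add1  regs: r0:Add1,r1:5,r2:1,r3:2,r4:6
  c2: issue MUL r0<-Mul1  regs: r0:Mul1,r1:5,r2:1,r3:2,r4:6
  c3: issue MUL r0<-Mul2  regs: r0:Mul2,r1:5,r2:1,r3:2,r4:6
  c4: CDB Add1=1; issue SUB r2<-Add1  regs: r0:Mul2,r1:5,r2:Add1,r3:2,r4:6
  c5: stall  regs: r0:Mul2,r1:5,r2:Add1,r3:2,r4:6
  c6: CDB Mul1=5; issue MUL r4<-Mul1  regs: r0:Mul2,r1:5,r2:Add1,r3:2,r4:Mul1
  c7: CDB Add1=3; issue ADD r3<-Add1  regs: r0:Mul2,r1:5,r2:3,r3:Add1,r4:Mul1
  c8: CDB Mul2=30; issue SUB r4<-Add2  regs: r0:30,r1:5,r2:3,r3:Add1,r4:Add2
  c9: issue MUL r3<-Mul2  regs: r0:30,r1:5,r2:3,r3:Mul2,r4:Add2
  c10: -  regs: r0:30,r1:5,r2:3,r3:Mul2,r4:Add2
  c11: CDB Add2=-2  regs: r0:30,r1:5,r2:3,r3:Mul2,r4:-2
  c12: CDB Mul1=18  regs: r0:30,r1:5,r2:3,r3:Mul2,r4:-2
  c13: -  regs: r0:30,r1:5,r2:3,r3:Mul2,r4:-2

STATUS = TAG Mul2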